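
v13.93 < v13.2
False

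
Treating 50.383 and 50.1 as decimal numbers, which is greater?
50.383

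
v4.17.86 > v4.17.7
True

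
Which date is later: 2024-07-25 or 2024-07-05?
2024-07-25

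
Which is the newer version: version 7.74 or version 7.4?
version 7.74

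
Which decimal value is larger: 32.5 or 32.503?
32.503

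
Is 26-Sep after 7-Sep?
Yes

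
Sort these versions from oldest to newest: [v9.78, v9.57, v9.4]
[v9.4, v9.57, v9.78]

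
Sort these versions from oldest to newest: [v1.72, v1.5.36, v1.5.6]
[v1.5.6, v1.5.36, v1.72]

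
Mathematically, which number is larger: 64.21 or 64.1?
64.21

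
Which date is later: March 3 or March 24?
March 24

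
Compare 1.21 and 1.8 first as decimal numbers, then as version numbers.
As decimals: 1.21 < 1.8. As versions: v1.21 > v1.8 (minor version 21 > 8).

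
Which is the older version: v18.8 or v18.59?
v18.8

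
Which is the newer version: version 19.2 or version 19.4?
version 19.4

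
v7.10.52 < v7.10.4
False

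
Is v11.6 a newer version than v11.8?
No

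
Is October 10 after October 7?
Yes. Day 10 comes after day 7 in October — this is a date comparison, not a decimal one (the decimal 10.10 would be smaller than 10.7).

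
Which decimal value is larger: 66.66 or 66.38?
66.66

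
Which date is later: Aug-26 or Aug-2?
Aug-26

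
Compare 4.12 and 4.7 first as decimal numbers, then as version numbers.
As decimals: 4.12 < 4.7. As versions: v4.12 > v4.7 (minor version 12 > 7).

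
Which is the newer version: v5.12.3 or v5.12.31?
v5.12.31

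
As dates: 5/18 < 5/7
False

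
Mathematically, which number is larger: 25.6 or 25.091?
25.6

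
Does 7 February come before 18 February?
Yes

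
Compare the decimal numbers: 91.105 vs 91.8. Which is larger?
91.8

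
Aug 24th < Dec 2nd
True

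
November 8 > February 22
True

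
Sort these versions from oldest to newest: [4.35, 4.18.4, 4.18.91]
[4.18.4, 4.18.91, 4.35]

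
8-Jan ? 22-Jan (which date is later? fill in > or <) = <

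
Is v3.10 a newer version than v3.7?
Yes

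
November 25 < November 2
False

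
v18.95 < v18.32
False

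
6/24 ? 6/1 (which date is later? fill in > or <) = >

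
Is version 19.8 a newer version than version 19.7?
Yes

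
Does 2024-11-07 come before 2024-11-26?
Yes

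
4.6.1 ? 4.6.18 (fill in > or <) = <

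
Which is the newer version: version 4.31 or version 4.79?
version 4.79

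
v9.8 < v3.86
False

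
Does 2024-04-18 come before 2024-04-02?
No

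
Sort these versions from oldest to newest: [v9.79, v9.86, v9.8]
[v9.8, v9.79, v9.86]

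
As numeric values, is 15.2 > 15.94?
False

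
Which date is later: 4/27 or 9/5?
9/5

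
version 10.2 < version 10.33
True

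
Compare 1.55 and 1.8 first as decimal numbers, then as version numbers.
As decimals: 1.55 < 1.8. As versions: v1.55 > v1.8 (minor version 55 > 8).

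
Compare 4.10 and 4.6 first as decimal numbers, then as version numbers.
As decimals: 4.10 < 4.6. As versions: v4.10 > v4.6 (minor version 10 > 6).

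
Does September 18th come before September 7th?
No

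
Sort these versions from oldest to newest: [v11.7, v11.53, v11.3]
[v11.3, v11.7, v11.53]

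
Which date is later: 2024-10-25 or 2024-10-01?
2024-10-25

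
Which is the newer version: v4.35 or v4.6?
v4.35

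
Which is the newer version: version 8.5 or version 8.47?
version 8.47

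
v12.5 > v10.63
True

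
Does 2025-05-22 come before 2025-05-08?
No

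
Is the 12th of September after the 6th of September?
Yes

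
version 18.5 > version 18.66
False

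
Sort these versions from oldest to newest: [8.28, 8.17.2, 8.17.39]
[8.17.2, 8.17.39, 8.28]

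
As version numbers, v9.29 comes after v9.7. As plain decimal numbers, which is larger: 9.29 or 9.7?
9.7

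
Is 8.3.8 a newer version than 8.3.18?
No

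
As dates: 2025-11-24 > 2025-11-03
True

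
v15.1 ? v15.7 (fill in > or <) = <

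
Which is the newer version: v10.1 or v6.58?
v10.1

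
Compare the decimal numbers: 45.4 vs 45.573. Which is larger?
45.573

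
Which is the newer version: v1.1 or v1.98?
v1.98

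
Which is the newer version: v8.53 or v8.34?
v8.53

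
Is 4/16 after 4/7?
Yes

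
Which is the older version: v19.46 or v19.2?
v19.2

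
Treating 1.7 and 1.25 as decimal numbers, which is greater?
1.7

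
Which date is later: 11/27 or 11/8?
11/27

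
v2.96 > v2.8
True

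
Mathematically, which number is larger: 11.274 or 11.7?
11.7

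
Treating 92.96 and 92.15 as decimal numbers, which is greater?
92.96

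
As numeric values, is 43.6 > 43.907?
False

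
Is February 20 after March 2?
No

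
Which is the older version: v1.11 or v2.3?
v1.11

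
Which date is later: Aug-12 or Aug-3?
Aug-12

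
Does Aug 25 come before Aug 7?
No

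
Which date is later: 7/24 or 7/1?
7/24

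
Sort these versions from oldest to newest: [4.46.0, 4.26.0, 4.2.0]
[4.2.0, 4.26.0, 4.46.0]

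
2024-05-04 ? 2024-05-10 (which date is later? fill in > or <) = <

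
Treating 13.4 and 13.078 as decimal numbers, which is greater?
13.4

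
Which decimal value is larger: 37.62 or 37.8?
37.8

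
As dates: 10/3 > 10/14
False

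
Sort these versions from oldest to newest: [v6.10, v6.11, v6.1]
[v6.1, v6.10, v6.11]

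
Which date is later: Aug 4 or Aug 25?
Aug 25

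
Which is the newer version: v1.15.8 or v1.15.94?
v1.15.94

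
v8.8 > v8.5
True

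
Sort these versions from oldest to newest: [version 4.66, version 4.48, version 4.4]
[version 4.4, version 4.48, version 4.66]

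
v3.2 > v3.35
False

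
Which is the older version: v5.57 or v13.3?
v5.57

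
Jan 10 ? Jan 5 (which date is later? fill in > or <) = >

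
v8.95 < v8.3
False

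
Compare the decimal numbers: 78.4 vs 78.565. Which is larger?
78.565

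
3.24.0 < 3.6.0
False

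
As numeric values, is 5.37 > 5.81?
False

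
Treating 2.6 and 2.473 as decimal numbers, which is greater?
2.6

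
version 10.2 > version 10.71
False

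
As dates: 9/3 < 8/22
False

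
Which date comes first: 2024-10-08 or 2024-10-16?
2024-10-08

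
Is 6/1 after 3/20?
Yes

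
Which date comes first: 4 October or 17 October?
4 October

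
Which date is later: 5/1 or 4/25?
5/1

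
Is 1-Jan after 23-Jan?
No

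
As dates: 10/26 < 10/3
False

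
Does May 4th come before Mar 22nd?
No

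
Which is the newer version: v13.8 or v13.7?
v13.8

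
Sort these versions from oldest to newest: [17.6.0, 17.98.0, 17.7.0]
[17.6.0, 17.7.0, 17.98.0]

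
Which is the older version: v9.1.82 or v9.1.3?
v9.1.3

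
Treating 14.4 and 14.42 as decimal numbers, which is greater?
14.42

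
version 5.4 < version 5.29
True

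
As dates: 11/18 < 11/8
False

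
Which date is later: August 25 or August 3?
August 25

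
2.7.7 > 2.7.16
False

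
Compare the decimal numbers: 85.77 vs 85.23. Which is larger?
85.77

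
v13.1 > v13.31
False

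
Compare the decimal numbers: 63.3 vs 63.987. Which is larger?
63.987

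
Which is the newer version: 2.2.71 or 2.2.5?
2.2.71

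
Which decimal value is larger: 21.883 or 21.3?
21.883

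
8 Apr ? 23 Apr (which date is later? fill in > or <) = <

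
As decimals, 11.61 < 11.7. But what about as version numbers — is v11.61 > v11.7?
True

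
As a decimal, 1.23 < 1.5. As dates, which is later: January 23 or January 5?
January 23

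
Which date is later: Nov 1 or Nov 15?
Nov 15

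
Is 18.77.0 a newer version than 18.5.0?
Yes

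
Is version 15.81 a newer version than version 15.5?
Yes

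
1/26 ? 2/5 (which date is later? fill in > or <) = <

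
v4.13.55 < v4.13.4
False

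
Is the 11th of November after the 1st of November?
Yes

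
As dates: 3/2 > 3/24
False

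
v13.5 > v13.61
False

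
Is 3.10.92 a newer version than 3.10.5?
Yes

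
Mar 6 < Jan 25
False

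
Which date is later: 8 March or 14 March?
14 March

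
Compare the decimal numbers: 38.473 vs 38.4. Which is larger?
38.473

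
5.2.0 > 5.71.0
False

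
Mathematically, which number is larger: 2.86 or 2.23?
2.86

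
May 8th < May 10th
True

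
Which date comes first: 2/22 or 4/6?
2/22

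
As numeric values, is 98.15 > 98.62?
False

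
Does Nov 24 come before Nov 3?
No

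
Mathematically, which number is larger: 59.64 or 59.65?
59.65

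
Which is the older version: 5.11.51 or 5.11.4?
5.11.4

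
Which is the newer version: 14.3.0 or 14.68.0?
14.68.0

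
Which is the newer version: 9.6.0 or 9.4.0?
9.6.0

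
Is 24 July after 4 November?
No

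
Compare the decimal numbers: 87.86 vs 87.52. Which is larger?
87.86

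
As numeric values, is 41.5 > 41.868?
False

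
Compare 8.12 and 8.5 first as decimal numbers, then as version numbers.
As decimals: 8.12 < 8.5. As versions: v8.12 > v8.5 (minor version 12 > 5).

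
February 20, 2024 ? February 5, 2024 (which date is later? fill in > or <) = >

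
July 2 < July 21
True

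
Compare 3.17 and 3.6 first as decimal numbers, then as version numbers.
As decimals: 3.17 < 3.6. As versions: v3.17 > v3.6 (minor version 17 > 6).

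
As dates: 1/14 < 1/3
False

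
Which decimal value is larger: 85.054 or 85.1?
85.1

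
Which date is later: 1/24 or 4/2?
4/2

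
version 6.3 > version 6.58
False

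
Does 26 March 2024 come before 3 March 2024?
No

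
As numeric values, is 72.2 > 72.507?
False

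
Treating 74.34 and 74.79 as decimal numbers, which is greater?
74.79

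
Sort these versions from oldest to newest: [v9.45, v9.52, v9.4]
[v9.4, v9.45, v9.52]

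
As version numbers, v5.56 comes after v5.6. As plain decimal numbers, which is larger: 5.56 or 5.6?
5.6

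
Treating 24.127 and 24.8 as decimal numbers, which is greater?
24.8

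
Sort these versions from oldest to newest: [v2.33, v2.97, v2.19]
[v2.19, v2.33, v2.97]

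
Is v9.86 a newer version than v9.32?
Yes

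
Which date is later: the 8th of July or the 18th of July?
the 18th of July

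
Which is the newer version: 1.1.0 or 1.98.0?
1.98.0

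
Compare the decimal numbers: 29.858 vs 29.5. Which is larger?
29.858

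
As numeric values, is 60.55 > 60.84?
False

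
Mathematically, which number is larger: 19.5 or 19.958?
19.958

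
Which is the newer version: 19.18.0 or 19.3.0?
19.18.0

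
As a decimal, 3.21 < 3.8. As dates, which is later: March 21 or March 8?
March 21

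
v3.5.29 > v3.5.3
True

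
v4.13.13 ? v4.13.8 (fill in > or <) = >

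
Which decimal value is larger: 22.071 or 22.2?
22.2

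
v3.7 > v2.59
True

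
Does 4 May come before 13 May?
Yes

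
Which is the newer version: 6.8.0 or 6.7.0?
6.8.0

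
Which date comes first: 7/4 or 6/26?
6/26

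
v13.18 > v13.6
True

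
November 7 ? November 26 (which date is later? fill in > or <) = <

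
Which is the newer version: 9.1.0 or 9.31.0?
9.31.0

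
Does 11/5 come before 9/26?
No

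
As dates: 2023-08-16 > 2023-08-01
True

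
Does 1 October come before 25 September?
No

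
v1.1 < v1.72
True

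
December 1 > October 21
True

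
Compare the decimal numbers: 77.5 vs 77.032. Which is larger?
77.5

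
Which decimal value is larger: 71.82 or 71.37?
71.82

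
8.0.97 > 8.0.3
True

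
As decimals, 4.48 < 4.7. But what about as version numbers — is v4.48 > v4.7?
True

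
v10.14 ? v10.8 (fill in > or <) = >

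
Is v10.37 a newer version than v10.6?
Yes. Version numbers are compared segment by segment as integers, not as decimals: minor version 37 > 6, so v10.37 > v10.6 (even though the decimal 10.37 < 10.6).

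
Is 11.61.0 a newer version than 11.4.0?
Yes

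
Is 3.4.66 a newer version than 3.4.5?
Yes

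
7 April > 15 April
False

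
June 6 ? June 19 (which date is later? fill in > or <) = <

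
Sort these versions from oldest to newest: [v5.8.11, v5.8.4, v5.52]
[v5.8.4, v5.8.11, v5.52]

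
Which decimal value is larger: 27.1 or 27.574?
27.574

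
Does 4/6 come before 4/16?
Yes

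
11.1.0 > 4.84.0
True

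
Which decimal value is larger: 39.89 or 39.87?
39.89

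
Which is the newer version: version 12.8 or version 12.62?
version 12.62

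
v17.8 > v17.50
False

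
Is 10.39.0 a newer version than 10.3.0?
Yes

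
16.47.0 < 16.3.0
False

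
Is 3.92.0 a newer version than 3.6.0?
Yes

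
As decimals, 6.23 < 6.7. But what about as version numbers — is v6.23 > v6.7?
True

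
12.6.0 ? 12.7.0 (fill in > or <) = <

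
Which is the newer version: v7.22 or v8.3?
v8.3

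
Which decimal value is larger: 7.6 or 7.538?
7.6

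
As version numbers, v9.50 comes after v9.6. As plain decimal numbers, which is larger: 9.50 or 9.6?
9.6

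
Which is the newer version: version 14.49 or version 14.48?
version 14.49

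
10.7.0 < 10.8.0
True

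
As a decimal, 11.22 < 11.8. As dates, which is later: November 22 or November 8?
November 22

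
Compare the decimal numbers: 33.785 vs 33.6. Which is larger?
33.785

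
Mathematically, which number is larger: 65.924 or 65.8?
65.924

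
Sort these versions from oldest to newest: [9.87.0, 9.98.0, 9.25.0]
[9.25.0, 9.87.0, 9.98.0]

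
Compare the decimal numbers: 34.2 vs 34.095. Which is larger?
34.2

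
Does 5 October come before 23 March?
No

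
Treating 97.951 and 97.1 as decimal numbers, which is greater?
97.951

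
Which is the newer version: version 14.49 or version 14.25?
version 14.49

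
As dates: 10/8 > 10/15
False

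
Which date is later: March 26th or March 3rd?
March 26th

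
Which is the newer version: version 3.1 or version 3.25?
version 3.25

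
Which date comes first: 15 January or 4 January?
4 January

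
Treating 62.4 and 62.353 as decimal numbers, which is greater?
62.4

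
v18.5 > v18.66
False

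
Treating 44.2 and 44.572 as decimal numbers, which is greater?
44.572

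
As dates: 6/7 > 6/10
False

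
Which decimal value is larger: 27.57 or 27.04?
27.57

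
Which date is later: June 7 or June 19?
June 19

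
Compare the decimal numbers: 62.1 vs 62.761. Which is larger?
62.761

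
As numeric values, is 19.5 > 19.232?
True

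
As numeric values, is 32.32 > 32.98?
False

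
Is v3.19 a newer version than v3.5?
Yes. Version numbers are compared segment by segment as integers, not as decimals: minor version 19 > 5, so v3.19 > v3.5 (even though the decimal 3.19 < 3.5).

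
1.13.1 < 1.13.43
True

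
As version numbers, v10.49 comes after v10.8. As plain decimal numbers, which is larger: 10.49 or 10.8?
10.8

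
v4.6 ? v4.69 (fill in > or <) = <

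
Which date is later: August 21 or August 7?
August 21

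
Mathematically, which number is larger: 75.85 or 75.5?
75.85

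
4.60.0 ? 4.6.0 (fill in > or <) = >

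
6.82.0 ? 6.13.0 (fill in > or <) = >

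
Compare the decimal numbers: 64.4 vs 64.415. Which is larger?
64.415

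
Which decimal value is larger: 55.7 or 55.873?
55.873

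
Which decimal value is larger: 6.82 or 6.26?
6.82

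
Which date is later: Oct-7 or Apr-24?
Oct-7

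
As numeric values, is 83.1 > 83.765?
False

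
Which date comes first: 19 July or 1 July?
1 July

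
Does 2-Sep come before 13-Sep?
Yes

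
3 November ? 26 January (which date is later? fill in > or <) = >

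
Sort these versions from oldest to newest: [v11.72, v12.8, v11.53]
[v11.53, v11.72, v12.8]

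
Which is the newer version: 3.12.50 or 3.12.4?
3.12.50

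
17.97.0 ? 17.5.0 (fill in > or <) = >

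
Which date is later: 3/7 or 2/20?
3/7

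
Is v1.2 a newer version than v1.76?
No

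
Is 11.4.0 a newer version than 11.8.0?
No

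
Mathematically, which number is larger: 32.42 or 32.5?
32.5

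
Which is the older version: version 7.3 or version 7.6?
version 7.3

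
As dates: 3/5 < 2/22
False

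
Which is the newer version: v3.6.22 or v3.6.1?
v3.6.22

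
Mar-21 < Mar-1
False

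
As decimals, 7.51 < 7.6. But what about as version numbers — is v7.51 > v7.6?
True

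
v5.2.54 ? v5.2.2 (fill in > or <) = >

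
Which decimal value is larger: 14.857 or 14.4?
14.857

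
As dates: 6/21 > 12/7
False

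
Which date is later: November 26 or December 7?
December 7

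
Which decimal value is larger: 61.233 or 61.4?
61.4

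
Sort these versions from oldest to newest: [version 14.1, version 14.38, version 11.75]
[version 11.75, version 14.1, version 14.38]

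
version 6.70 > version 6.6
True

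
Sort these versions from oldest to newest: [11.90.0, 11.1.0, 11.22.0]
[11.1.0, 11.22.0, 11.90.0]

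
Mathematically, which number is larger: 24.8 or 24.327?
24.8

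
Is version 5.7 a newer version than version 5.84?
No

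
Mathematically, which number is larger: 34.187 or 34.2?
34.2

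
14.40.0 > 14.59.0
False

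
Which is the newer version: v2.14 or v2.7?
v2.14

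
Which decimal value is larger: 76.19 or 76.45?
76.45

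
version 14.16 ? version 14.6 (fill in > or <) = >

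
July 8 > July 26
False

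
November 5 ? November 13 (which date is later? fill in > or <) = <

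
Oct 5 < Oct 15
True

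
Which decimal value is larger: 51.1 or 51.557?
51.557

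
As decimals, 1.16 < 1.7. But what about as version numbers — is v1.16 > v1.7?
True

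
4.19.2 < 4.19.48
True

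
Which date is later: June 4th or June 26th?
June 26th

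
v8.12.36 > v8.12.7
True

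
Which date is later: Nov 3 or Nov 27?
Nov 27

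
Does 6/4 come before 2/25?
No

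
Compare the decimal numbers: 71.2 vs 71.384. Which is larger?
71.384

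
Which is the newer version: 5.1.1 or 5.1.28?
5.1.28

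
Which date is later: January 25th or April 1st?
April 1st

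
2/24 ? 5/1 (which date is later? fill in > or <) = <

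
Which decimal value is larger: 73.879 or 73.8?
73.879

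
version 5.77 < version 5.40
False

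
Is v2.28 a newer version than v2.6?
Yes. Version numbers are compared segment by segment as integers, not as decimals: minor version 28 > 6, so v2.28 > v2.6 (even though the decimal 2.28 < 2.6).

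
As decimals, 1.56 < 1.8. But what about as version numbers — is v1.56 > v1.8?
True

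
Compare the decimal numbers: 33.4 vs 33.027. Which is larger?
33.4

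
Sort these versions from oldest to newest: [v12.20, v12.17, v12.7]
[v12.7, v12.17, v12.20]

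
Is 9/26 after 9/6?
Yes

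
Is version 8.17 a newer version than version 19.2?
No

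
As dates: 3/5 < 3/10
True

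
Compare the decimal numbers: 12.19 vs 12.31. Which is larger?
12.31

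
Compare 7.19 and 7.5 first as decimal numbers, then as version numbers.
As decimals: 7.19 < 7.5. As versions: v7.19 > v7.5 (minor version 19 > 5).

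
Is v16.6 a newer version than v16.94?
No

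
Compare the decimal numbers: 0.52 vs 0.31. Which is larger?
0.52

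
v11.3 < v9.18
False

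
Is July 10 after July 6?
Yes. Day 10 comes after day 6 in July — this is a date comparison, not a decimal one (the decimal 7.10 would be smaller than 7.6).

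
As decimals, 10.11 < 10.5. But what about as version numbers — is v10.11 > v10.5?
True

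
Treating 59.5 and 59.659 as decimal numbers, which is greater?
59.659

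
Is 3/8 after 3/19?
No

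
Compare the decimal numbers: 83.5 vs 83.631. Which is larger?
83.631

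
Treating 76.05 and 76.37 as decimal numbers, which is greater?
76.37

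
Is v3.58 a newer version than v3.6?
Yes. Version numbers are compared segment by segment as integers, not as decimals: minor version 58 > 6, so v3.58 > v3.6 (even though the decimal 3.58 < 3.6).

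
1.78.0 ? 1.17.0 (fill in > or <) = >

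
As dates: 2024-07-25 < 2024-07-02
False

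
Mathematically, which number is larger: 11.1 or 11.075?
11.1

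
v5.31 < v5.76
True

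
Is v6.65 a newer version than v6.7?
Yes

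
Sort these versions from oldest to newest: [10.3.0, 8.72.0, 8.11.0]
[8.11.0, 8.72.0, 10.3.0]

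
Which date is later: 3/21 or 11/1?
11/1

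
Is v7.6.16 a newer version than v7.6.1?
Yes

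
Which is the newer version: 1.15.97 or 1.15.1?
1.15.97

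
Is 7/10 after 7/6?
Yes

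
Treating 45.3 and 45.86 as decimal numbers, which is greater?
45.86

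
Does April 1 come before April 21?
Yes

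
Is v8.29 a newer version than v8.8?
Yes. Version numbers are compared segment by segment as integers, not as decimals: minor version 29 > 8, so v8.29 > v8.8 (even though the decimal 8.29 < 8.8).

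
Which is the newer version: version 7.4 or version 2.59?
version 7.4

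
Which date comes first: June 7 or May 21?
May 21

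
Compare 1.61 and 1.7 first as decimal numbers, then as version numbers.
As decimals: 1.61 < 1.7. As versions: v1.61 > v1.7 (minor version 61 > 7).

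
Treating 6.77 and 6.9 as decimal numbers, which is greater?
6.9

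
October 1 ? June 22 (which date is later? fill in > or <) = >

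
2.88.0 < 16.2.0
True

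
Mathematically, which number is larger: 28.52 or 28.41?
28.52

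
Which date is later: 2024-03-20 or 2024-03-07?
2024-03-20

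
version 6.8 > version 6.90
False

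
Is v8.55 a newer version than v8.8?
Yes. Version numbers are compared segment by segment as integers, not as decimals: minor version 55 > 8, so v8.55 > v8.8 (even though the decimal 8.55 < 8.8).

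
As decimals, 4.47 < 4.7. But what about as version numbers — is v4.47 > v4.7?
True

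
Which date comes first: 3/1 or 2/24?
2/24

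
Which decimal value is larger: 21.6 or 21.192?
21.6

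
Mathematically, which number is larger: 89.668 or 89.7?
89.7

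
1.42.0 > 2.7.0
False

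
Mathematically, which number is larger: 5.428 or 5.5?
5.5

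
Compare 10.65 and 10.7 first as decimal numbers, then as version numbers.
As decimals: 10.65 < 10.7. As versions: v10.65 > v10.7 (minor version 65 > 7).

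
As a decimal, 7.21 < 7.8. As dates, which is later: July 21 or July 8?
July 21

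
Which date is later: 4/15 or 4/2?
4/15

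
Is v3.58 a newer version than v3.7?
Yes. Version numbers are compared segment by segment as integers, not as decimals: minor version 58 > 7, so v3.58 > v3.7 (even though the decimal 3.58 < 3.7).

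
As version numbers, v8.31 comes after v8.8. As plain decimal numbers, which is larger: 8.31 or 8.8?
8.8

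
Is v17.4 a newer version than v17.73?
No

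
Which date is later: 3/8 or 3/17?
3/17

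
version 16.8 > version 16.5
True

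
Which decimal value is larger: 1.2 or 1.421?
1.421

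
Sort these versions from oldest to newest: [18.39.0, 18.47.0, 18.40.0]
[18.39.0, 18.40.0, 18.47.0]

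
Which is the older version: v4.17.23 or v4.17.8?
v4.17.8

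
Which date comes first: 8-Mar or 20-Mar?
8-Mar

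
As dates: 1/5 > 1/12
False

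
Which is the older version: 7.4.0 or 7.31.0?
7.4.0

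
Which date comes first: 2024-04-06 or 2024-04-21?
2024-04-06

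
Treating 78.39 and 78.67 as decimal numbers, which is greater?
78.67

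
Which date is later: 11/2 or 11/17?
11/17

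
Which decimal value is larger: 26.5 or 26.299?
26.5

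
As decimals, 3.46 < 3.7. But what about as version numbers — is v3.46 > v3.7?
True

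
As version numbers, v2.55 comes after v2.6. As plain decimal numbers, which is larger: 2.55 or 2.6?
2.6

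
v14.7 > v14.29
False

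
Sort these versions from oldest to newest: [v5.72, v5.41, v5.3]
[v5.3, v5.41, v5.72]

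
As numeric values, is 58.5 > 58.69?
False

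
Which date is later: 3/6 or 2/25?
3/6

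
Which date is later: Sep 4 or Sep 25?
Sep 25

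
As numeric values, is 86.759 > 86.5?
True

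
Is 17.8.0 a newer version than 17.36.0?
No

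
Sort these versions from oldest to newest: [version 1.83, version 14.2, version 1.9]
[version 1.9, version 1.83, version 14.2]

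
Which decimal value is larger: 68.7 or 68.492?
68.7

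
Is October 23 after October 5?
Yes. Day 23 comes after day 5 in October — this is a date comparison, not a decimal one (the decimal 10.23 would be smaller than 10.5).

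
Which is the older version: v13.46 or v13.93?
v13.46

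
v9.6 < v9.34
True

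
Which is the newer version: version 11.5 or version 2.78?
version 11.5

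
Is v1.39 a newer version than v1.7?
Yes. Version numbers are compared segment by segment as integers, not as decimals: minor version 39 > 7, so v1.39 > v1.7 (even though the decimal 1.39 < 1.7).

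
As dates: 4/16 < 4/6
False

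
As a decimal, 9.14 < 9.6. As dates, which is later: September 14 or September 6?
September 14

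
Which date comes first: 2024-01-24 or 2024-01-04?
2024-01-04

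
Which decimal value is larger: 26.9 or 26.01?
26.9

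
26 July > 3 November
False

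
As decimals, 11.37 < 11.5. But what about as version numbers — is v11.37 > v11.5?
True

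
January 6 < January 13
True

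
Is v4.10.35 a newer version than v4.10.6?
Yes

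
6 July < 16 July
True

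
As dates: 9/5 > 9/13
False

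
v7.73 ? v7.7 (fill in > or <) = >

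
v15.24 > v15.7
True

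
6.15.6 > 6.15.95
False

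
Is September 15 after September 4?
Yes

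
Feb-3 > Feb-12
False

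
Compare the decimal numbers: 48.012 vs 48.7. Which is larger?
48.7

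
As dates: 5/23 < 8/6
True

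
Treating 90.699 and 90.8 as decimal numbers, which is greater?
90.8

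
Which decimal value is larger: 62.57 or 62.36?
62.57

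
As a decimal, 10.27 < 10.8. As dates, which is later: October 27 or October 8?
October 27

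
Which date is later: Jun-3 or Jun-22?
Jun-22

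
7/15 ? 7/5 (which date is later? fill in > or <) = >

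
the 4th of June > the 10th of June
False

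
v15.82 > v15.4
True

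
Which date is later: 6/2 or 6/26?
6/26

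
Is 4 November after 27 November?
No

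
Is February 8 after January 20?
Yes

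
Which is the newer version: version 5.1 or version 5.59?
version 5.59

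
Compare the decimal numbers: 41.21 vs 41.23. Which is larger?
41.23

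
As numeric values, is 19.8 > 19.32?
True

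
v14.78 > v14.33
True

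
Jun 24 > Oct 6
False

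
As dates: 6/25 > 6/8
True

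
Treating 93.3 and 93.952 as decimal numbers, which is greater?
93.952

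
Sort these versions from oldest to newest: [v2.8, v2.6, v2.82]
[v2.6, v2.8, v2.82]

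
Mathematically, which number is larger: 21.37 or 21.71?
21.71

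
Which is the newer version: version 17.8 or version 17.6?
version 17.8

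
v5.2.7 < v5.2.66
True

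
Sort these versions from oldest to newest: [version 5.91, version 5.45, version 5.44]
[version 5.44, version 5.45, version 5.91]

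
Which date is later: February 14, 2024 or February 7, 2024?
February 14, 2024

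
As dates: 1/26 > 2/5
False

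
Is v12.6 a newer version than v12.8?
No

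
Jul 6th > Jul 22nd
False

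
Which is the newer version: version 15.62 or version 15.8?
version 15.62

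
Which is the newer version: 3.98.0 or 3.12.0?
3.98.0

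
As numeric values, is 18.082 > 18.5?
False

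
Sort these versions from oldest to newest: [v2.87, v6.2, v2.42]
[v2.42, v2.87, v6.2]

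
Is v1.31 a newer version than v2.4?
No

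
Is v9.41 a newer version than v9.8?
Yes. Version numbers are compared segment by segment as integers, not as decimals: minor version 41 > 8, so v9.41 > v9.8 (even though the decimal 9.41 < 9.8).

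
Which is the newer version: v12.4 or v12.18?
v12.18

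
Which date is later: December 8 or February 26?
December 8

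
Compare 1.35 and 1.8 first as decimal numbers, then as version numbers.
As decimals: 1.35 < 1.8. As versions: v1.35 > v1.8 (minor version 35 > 8).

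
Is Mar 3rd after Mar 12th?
No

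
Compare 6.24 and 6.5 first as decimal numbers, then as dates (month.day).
As decimals: 6.24 < 6.5. As dates: 6/24 is later than 6/5 (day 24 > day 5).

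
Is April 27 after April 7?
Yes. Day 27 comes after day 7 in April — this is a date comparison, not a decimal one (the decimal 4.27 would be smaller than 4.7).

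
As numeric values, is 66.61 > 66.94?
False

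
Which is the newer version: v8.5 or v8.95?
v8.95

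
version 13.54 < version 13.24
False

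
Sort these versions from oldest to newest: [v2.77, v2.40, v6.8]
[v2.40, v2.77, v6.8]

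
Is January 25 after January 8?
Yes. Day 25 comes after day 8 in January — this is a date comparison, not a decimal one (the decimal 1.25 would be smaller than 1.8).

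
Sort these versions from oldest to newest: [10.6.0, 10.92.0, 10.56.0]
[10.6.0, 10.56.0, 10.92.0]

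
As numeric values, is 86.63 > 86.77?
False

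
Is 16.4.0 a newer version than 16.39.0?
No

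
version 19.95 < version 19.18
False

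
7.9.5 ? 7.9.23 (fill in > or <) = <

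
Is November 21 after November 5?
Yes. Day 21 comes after day 5 in November — this is a date comparison, not a decimal one (the decimal 11.21 would be smaller than 11.5).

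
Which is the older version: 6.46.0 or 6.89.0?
6.46.0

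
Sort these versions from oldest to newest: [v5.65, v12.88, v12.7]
[v5.65, v12.7, v12.88]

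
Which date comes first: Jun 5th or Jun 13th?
Jun 5th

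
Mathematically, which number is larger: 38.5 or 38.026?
38.5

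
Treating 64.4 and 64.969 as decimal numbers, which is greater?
64.969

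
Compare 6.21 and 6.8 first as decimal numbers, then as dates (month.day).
As decimals: 6.21 < 6.8. As dates: 6/21 is later than 6/8 (day 21 > day 8).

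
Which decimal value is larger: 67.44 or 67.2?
67.44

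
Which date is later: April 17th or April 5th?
April 17th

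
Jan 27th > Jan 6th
True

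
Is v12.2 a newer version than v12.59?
No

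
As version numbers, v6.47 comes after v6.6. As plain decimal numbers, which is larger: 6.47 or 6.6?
6.6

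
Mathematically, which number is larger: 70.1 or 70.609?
70.609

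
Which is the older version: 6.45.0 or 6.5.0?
6.5.0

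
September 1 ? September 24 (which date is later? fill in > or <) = <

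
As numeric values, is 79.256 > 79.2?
True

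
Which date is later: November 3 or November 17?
November 17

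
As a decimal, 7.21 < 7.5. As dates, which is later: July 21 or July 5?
July 21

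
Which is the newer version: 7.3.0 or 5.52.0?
7.3.0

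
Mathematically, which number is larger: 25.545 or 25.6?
25.6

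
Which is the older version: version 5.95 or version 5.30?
version 5.30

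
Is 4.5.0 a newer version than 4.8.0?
No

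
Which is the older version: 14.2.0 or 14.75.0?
14.2.0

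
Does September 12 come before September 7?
No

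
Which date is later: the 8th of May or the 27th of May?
the 27th of May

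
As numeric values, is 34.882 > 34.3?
True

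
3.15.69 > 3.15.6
True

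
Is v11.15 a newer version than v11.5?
Yes. Version numbers are compared segment by segment as integers, not as decimals: minor version 15 > 5, so v11.15 > v11.5 (even though the decimal 11.15 < 11.5).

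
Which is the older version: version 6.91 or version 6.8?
version 6.8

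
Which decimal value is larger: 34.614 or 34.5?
34.614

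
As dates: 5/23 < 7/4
True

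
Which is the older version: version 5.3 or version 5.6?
version 5.3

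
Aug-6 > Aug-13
False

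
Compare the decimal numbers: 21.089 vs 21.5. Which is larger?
21.5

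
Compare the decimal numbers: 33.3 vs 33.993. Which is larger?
33.993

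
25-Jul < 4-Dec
True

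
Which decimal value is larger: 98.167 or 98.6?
98.6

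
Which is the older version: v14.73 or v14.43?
v14.43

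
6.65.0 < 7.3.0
True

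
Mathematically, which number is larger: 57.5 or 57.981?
57.981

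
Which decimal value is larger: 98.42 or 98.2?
98.42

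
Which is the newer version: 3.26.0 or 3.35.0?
3.35.0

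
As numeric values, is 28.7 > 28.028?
True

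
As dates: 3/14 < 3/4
False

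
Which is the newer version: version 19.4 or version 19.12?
version 19.12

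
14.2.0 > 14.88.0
False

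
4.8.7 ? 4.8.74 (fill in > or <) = <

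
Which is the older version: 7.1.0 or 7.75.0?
7.1.0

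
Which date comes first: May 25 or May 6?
May 6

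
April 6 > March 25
True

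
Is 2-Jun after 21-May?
Yes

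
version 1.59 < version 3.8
True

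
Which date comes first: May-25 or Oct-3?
May-25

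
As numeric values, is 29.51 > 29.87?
False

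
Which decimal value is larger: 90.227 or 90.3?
90.3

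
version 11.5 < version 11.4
False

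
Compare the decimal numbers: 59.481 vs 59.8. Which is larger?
59.8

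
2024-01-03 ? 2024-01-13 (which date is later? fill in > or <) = <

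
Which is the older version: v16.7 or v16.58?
v16.7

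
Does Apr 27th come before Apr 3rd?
No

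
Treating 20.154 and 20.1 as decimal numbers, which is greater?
20.154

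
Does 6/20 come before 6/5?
No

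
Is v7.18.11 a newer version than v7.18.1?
Yes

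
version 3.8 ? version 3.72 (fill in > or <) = <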